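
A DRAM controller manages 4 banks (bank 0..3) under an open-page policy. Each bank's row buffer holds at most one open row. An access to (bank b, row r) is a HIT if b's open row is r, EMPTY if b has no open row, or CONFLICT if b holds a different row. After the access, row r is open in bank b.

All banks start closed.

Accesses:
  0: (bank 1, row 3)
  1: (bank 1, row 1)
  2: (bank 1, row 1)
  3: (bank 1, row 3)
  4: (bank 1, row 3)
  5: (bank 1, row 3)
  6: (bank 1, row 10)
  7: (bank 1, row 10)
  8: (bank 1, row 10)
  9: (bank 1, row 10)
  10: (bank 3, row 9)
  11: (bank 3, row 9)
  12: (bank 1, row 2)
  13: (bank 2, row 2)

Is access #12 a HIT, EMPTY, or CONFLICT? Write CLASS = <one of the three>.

CLASS = CONFLICT

step 0: bank1 None->3 [EMPTY]
step 1: bank1 3->1 [CONFLICT]
step 2: bank1 1->1 [HIT]
step 3: bank1 1->3 [CONFLICT]
step 4: bank1 3->3 [HIT]
step 5: bank1 3->3 [HIT]
step 6: bank1 3->10 [CONFLICT]
step 7: bank1 10->10 [HIT]
step 8: bank1 10->10 [HIT]
step 9: bank1 10->10 [HIT]
step 10: bank3 None->9 [EMPTY]
step 11: bank3 9->9 [HIT]
step 12: bank1 10->2 [CONFLICT]
step 13: bank2 None->2 [EMPTY]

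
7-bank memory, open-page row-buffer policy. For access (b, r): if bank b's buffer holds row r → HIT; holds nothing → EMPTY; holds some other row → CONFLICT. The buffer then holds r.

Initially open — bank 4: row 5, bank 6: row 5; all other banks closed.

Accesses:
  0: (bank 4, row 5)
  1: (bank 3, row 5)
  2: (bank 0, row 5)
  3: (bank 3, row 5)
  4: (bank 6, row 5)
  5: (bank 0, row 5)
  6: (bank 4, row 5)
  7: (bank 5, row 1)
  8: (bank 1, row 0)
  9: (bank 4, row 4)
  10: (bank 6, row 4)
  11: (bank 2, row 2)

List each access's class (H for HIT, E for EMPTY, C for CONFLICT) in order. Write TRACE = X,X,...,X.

TRACE = H,E,E,H,H,H,H,E,E,C,C,E

0: bank 4 row 5 — prev 5 → HIT
1: bank 3 row 5 — prev None → EMPTY
2: bank 0 row 5 — prev None → EMPTY
3: bank 3 row 5 — prev 5 → HIT
4: bank 6 row 5 — prev 5 → HIT
5: bank 0 row 5 — prev 5 → HIT
6: bank 4 row 5 — prev 5 → HIT
7: bank 5 row 1 — prev None → EMPTY
8: bank 1 row 0 — prev None → EMPTY
9: bank 4 row 4 — prev 5 → CONFLICT
10: bank 6 row 4 — prev 5 → CONFLICT
11: bank 2 row 2 — prev None → EMPTY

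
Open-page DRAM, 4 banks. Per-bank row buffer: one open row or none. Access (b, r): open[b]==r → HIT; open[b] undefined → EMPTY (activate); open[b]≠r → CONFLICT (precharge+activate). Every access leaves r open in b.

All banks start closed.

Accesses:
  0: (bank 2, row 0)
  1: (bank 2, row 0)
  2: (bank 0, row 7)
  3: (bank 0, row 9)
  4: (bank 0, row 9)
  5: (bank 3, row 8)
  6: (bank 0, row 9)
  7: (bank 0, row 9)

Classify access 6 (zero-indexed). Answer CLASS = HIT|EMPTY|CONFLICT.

#0 (2,0) E
#1 (2,0) H  (was 0)
#2 (0,7) E
#3 (0,9) C  (was 7)
#4 (0,9) H  (was 9)
#5 (3,8) E
#6 (0,9) H  (was 9)
#7 (0,9) H  (was 9)

CLASS = HIT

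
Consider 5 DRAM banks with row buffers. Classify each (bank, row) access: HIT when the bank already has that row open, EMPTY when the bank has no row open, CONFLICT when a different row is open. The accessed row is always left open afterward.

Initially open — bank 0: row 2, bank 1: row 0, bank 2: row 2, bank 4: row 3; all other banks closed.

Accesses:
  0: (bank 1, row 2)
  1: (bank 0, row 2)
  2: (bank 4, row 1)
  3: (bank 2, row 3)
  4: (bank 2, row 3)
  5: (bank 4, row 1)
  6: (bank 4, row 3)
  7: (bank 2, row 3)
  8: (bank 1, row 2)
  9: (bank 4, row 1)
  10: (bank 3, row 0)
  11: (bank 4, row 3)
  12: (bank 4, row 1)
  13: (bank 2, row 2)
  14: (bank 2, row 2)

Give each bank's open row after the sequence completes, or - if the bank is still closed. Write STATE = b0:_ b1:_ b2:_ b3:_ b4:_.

STATE = b0:2 b1:2 b2:2 b3:0 b4:1

#0 (1,2) C  (was 0)
#1 (0,2) H  (was 2)
#2 (4,1) C  (was 3)
#3 (2,3) C  (was 2)
#4 (2,3) H  (was 3)
#5 (4,1) H  (was 1)
#6 (4,3) C  (was 1)
#7 (2,3) H  (was 3)
#8 (1,2) H  (was 2)
#9 (4,1) C  (was 3)
#10 (3,0) E
#11 (4,3) C  (was 1)
#12 (4,1) C  (was 3)
#13 (2,2) C  (was 3)
#14 (2,2) H  (was 2)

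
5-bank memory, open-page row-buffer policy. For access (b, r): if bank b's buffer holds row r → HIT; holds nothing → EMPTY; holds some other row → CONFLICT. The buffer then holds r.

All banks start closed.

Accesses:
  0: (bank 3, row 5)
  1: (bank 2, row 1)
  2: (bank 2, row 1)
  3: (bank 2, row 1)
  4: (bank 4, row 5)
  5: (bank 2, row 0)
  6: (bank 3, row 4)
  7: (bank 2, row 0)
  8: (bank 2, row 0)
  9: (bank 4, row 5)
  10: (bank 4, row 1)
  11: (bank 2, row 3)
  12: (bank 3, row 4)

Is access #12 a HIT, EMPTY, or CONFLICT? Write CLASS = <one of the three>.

0: bank 3 row 5 — prev None → EMPTY
1: bank 2 row 1 — prev None → EMPTY
2: bank 2 row 1 — prev 1 → HIT
3: bank 2 row 1 — prev 1 → HIT
4: bank 4 row 5 — prev None → EMPTY
5: bank 2 row 0 — prev 1 → CONFLICT
6: bank 3 row 4 — prev 5 → CONFLICT
7: bank 2 row 0 — prev 0 → HIT
8: bank 2 row 0 — prev 0 → HIT
9: bank 4 row 5 — prev 5 → HIT
10: bank 4 row 1 — prev 5 → CONFLICT
11: bank 2 row 3 — prev 0 → CONFLICT
12: bank 3 row 4 — prev 4 → HIT

CLASS = HIT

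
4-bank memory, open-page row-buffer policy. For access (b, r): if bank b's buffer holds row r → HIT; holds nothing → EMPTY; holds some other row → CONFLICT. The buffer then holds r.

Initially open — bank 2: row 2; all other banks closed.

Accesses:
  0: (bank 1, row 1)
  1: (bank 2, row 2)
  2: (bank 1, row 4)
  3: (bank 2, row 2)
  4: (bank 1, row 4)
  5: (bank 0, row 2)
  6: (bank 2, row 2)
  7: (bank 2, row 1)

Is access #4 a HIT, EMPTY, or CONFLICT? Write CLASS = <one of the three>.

0: bank 1 row 1 — prev None → EMPTY
1: bank 2 row 2 — prev 2 → HIT
2: bank 1 row 4 — prev 1 → CONFLICT
3: bank 2 row 2 — prev 2 → HIT
4: bank 1 row 4 — prev 4 → HIT
5: bank 0 row 2 — prev None → EMPTY
6: bank 2 row 2 — prev 2 → HIT
7: bank 2 row 1 — prev 2 → CONFLICT

CLASS = HIT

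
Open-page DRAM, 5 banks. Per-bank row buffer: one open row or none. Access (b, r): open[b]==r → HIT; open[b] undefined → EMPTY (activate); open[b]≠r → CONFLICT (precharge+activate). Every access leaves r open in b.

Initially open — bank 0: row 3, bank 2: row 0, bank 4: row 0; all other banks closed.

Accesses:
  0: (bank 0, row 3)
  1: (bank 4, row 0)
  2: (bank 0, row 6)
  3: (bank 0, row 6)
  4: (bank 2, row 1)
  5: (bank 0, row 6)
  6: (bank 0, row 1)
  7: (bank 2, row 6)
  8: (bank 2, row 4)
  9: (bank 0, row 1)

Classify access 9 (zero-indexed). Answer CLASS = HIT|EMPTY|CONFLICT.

CLASS = HIT

  [0] b0 r3: had r3 ⇒ H
  [1] b4 r0: had r0 ⇒ H
  [2] b0 r6: had r3 ⇒ C
  [3] b0 r6: had r6 ⇒ H
  [4] b2 r1: had r0 ⇒ C
  [5] b0 r6: had r6 ⇒ H
  [6] b0 r1: had r6 ⇒ C
  [7] b2 r6: had r1 ⇒ C
  [8] b2 r4: had r6 ⇒ C
  [9] b0 r1: had r1 ⇒ H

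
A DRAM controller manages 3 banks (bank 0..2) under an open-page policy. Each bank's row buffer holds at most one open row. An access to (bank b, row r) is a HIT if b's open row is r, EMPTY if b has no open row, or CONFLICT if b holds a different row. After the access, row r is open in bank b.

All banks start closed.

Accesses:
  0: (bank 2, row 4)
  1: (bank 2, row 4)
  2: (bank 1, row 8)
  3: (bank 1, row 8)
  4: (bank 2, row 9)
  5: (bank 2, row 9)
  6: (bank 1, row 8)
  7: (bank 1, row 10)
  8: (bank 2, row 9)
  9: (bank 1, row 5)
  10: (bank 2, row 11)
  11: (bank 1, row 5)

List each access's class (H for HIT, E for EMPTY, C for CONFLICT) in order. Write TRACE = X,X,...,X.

#0 (2,4) E
#1 (2,4) H  (was 4)
#2 (1,8) E
#3 (1,8) H  (was 8)
#4 (2,9) C  (was 4)
#5 (2,9) H  (was 9)
#6 (1,8) H  (was 8)
#7 (1,10) C  (was 8)
#8 (2,9) H  (was 9)
#9 (1,5) C  (was 10)
#10 (2,11) C  (was 9)
#11 (1,5) H  (was 5)

TRACE = E,H,E,H,C,H,H,C,H,C,C,H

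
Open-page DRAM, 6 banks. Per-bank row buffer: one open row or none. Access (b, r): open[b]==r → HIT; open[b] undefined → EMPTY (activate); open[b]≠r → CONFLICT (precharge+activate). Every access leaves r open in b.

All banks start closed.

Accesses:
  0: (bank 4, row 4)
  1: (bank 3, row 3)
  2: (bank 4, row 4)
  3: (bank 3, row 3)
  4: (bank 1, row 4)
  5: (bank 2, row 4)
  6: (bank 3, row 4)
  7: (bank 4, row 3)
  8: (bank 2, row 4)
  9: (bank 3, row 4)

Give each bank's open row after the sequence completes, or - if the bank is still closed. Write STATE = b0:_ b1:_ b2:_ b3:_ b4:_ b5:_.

step 0: bank4 None->4 [EMPTY]
step 1: bank3 None->3 [EMPTY]
step 2: bank4 4->4 [HIT]
step 3: bank3 3->3 [HIT]
step 4: bank1 None->4 [EMPTY]
step 5: bank2 None->4 [EMPTY]
step 6: bank3 3->4 [CONFLICT]
step 7: bank4 4->3 [CONFLICT]
step 8: bank2 4->4 [HIT]
step 9: bank3 4->4 [HIT]

STATE = b0:- b1:4 b2:4 b3:4 b4:3 b5:-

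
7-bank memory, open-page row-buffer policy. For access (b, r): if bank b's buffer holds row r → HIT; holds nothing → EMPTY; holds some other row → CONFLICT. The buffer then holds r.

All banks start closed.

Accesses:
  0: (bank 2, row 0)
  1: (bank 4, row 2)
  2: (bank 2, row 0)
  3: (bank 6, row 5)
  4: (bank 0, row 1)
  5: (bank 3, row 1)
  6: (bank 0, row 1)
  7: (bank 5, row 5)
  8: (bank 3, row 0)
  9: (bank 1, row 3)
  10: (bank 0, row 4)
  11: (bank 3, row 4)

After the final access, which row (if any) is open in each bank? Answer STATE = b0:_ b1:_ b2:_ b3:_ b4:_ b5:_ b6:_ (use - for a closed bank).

  [0] b2 r0: no row ⇒ E
  [1] b4 r2: no row ⇒ E
  [2] b2 r0: had r0 ⇒ H
  [3] b6 r5: no row ⇒ E
  [4] b0 r1: no row ⇒ E
  [5] b3 r1: no row ⇒ E
  [6] b0 r1: had r1 ⇒ H
  [7] b5 r5: no row ⇒ E
  [8] b3 r0: had r1 ⇒ C
  [9] b1 r3: no row ⇒ E
  [10] b0 r4: had r1 ⇒ C
  [11] b3 r4: had r0 ⇒ C

STATE = b0:4 b1:3 b2:0 b3:4 b4:2 b5:5 b6:5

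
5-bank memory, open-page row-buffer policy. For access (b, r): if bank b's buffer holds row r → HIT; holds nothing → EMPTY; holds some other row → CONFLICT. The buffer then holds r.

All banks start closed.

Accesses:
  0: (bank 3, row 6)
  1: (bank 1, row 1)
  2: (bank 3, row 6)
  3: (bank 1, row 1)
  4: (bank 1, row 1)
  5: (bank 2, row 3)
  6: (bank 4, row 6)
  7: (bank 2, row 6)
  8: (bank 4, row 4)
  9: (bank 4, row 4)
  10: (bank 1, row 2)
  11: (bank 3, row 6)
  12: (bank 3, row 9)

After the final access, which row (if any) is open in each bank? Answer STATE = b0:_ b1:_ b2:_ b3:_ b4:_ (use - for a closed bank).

STATE = b0:- b1:2 b2:6 b3:9 b4:4

step 0: bank3 None->6 [EMPTY]
step 1: bank1 None->1 [EMPTY]
step 2: bank3 6->6 [HIT]
step 3: bank1 1->1 [HIT]
step 4: bank1 1->1 [HIT]
step 5: bank2 None->3 [EMPTY]
step 6: bank4 None->6 [EMPTY]
step 7: bank2 3->6 [CONFLICT]
step 8: bank4 6->4 [CONFLICT]
step 9: bank4 4->4 [HIT]
step 10: bank1 1->2 [CONFLICT]
step 11: bank3 6->6 [HIT]
step 12: bank3 6->9 [CONFLICT]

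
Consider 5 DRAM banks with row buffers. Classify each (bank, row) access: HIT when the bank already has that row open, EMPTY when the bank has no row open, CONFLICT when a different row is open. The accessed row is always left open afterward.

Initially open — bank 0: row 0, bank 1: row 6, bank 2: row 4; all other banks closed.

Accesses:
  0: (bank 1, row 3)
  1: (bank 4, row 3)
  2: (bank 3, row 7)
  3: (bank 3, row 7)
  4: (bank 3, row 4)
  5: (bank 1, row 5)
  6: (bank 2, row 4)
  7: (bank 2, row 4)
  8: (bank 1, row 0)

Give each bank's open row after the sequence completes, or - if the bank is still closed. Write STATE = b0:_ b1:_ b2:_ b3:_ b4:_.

step 0: bank1 6->3 [CONFLICT]
step 1: bank4 None->3 [EMPTY]
step 2: bank3 None->7 [EMPTY]
step 3: bank3 7->7 [HIT]
step 4: bank3 7->4 [CONFLICT]
step 5: bank1 3->5 [CONFLICT]
step 6: bank2 4->4 [HIT]
step 7: bank2 4->4 [HIT]
step 8: bank1 5->0 [CONFLICT]

STATE = b0:0 b1:0 b2:4 b3:4 b4:3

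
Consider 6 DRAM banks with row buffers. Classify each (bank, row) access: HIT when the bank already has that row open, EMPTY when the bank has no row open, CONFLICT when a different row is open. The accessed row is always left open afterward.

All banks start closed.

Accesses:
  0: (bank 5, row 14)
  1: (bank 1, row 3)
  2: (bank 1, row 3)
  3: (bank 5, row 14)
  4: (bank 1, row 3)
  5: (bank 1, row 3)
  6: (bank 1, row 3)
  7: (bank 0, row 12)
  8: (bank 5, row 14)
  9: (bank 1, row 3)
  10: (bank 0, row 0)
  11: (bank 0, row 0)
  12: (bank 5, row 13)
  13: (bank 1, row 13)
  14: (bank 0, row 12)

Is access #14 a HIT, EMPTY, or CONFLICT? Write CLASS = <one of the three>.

  [0] b5 r14: no row ⇒ E
  [1] b1 r3: no row ⇒ E
  [2] b1 r3: had r3 ⇒ H
  [3] b5 r14: had r14 ⇒ H
  [4] b1 r3: had r3 ⇒ H
  [5] b1 r3: had r3 ⇒ H
  [6] b1 r3: had r3 ⇒ H
  [7] b0 r12: no row ⇒ E
  [8] b5 r14: had r14 ⇒ H
  [9] b1 r3: had r3 ⇒ H
  [10] b0 r0: had r12 ⇒ C
  [11] b0 r0: had r0 ⇒ H
  [12] b5 r13: had r14 ⇒ C
  [13] b1 r13: had r3 ⇒ C
  [14] b0 r12: had r0 ⇒ C

CLASS = CONFLICT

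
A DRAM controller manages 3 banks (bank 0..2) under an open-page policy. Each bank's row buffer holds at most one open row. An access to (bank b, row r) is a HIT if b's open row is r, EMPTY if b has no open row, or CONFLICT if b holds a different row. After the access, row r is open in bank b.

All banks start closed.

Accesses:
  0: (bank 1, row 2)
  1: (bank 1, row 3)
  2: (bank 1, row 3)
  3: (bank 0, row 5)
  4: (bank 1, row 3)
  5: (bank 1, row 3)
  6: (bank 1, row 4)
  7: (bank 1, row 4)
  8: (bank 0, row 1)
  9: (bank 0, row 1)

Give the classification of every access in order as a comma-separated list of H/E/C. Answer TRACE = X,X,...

#0 (1,2) E
#1 (1,3) C  (was 2)
#2 (1,3) H  (was 3)
#3 (0,5) E
#4 (1,3) H  (was 3)
#5 (1,3) H  (was 3)
#6 (1,4) C  (was 3)
#7 (1,4) H  (was 4)
#8 (0,1) C  (was 5)
#9 (0,1) H  (was 1)

TRACE = E,C,H,E,H,H,C,H,C,H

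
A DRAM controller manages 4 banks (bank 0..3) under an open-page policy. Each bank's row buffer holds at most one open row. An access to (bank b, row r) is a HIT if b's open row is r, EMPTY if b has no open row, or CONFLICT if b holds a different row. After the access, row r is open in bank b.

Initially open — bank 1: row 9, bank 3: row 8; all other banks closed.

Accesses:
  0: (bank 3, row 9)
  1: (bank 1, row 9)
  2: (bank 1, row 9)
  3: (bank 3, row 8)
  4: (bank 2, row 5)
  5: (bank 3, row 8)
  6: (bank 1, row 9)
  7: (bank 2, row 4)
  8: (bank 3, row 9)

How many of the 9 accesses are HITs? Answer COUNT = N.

COUNT = 4

step 0: bank3 8->9 [CONFLICT]
step 1: bank1 9->9 [HIT]
step 2: bank1 9->9 [HIT]
step 3: bank3 9->8 [CONFLICT]
step 4: bank2 None->5 [EMPTY]
step 5: bank3 8->8 [HIT]
step 6: bank1 9->9 [HIT]
step 7: bank2 5->4 [CONFLICT]
step 8: bank3 8->9 [CONFLICT]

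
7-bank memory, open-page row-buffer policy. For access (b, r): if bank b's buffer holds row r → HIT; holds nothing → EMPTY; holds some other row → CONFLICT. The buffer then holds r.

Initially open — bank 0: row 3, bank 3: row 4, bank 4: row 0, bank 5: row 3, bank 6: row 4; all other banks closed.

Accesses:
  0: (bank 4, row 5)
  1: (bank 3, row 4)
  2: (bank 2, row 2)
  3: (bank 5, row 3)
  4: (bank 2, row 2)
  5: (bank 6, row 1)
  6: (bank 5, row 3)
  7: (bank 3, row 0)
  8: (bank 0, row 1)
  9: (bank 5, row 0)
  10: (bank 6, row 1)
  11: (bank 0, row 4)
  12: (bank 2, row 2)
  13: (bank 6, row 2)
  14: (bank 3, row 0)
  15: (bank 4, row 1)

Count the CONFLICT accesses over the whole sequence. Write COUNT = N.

COUNT = 8

  [0] b4 r5: had r0 ⇒ C
  [1] b3 r4: had r4 ⇒ H
  [2] b2 r2: no row ⇒ E
  [3] b5 r3: had r3 ⇒ H
  [4] b2 r2: had r2 ⇒ H
  [5] b6 r1: had r4 ⇒ C
  [6] b5 r3: had r3 ⇒ H
  [7] b3 r0: had r4 ⇒ C
  [8] b0 r1: had r3 ⇒ C
  [9] b5 r0: had r3 ⇒ C
  [10] b6 r1: had r1 ⇒ H
  [11] b0 r4: had r1 ⇒ C
  [12] b2 r2: had r2 ⇒ H
  [13] b6 r2: had r1 ⇒ C
  [14] b3 r0: had r0 ⇒ H
  [15] b4 r1: had r5 ⇒ C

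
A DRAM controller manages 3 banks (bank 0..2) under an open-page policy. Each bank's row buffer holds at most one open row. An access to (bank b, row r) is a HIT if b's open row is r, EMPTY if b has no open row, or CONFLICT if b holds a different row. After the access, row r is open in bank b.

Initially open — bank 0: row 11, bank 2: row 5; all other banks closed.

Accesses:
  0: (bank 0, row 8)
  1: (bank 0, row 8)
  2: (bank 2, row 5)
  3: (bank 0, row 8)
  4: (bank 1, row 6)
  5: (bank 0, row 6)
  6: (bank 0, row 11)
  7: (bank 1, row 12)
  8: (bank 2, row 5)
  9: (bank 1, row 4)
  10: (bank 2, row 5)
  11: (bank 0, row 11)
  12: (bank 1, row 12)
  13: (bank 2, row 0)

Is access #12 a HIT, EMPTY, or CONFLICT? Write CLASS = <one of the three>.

  [0] b0 r8: had r11 ⇒ C
  [1] b0 r8: had r8 ⇒ H
  [2] b2 r5: had r5 ⇒ H
  [3] b0 r8: had r8 ⇒ H
  [4] b1 r6: no row ⇒ E
  [5] b0 r6: had r8 ⇒ C
  [6] b0 r11: had r6 ⇒ C
  [7] b1 r12: had r6 ⇒ C
  [8] b2 r5: had r5 ⇒ H
  [9] b1 r4: had r12 ⇒ C
  [10] b2 r5: had r5 ⇒ H
  [11] b0 r11: had r11 ⇒ H
  [12] b1 r12: had r4 ⇒ C
  [13] b2 r0: had r5 ⇒ C

CLASS = CONFLICT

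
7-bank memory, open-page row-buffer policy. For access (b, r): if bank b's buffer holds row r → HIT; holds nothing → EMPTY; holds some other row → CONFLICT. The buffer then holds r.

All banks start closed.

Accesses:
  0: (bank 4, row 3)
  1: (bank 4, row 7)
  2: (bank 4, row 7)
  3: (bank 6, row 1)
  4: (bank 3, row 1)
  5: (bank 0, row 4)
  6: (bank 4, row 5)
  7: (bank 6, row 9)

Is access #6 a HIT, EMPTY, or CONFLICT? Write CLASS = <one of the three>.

CLASS = CONFLICT

  [0] b4 r3: no row ⇒ E
  [1] b4 r7: had r3 ⇒ C
  [2] b4 r7: had r7 ⇒ H
  [3] b6 r1: no row ⇒ E
  [4] b3 r1: no row ⇒ E
  [5] b0 r4: no row ⇒ E
  [6] b4 r5: had r7 ⇒ C
  [7] b6 r9: had r1 ⇒ C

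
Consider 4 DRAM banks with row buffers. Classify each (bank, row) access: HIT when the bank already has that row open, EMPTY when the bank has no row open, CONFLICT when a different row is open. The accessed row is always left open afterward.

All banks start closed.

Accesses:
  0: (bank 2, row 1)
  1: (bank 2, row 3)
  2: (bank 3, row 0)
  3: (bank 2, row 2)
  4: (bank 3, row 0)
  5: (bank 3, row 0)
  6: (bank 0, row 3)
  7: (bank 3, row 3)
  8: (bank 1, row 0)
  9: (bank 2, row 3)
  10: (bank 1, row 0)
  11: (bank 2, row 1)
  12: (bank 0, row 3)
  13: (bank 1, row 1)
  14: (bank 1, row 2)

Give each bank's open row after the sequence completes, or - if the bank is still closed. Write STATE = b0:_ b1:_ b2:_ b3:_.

0: bank 2 row 1 — prev None → EMPTY
1: bank 2 row 3 — prev 1 → CONFLICT
2: bank 3 row 0 — prev None → EMPTY
3: bank 2 row 2 — prev 3 → CONFLICT
4: bank 3 row 0 — prev 0 → HIT
5: bank 3 row 0 — prev 0 → HIT
6: bank 0 row 3 — prev None → EMPTY
7: bank 3 row 3 — prev 0 → CONFLICT
8: bank 1 row 0 — prev None → EMPTY
9: bank 2 row 3 — prev 2 → CONFLICT
10: bank 1 row 0 — prev 0 → HIT
11: bank 2 row 1 — prev 3 → CONFLICT
12: bank 0 row 3 — prev 3 → HIT
13: bank 1 row 1 — prev 0 → CONFLICT
14: bank 1 row 2 — prev 1 → CONFLICT

STATE = b0:3 b1:2 b2:1 b3:3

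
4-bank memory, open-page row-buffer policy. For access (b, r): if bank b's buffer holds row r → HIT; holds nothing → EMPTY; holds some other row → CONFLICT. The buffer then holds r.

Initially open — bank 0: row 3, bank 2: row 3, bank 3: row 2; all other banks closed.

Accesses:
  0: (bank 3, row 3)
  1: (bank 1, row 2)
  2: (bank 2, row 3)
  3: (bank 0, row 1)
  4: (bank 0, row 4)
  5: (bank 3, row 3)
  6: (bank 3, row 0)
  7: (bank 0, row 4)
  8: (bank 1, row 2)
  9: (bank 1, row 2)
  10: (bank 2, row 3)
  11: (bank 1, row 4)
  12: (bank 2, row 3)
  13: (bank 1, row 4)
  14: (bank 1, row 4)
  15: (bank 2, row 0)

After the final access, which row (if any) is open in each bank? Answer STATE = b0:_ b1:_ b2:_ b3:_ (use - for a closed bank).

#0 (3,3) C  (was 2)
#1 (1,2) E
#2 (2,3) H  (was 3)
#3 (0,1) C  (was 3)
#4 (0,4) C  (was 1)
#5 (3,3) H  (was 3)
#6 (3,0) C  (was 3)
#7 (0,4) H  (was 4)
#8 (1,2) H  (was 2)
#9 (1,2) H  (was 2)
#10 (2,3) H  (was 3)
#11 (1,4) C  (was 2)
#12 (2,3) H  (was 3)
#13 (1,4) H  (was 4)
#14 (1,4) H  (was 4)
#15 (2,0) C  (was 3)

STATE = b0:4 b1:4 b2:0 b3:0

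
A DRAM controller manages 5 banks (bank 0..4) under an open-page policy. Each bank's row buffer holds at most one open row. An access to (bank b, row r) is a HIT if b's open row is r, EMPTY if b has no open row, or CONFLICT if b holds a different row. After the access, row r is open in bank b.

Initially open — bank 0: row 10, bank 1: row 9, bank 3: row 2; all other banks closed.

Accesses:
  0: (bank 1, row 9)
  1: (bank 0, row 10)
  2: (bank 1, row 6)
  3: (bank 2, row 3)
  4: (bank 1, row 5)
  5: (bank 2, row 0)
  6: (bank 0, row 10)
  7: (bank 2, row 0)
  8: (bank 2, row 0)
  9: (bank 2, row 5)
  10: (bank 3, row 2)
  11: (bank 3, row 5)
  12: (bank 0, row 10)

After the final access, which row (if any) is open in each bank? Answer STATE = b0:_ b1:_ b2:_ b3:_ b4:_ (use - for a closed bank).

STATE = b0:10 b1:5 b2:5 b3:5 b4:-

0: bank 1 row 9 — prev 9 → HIT
1: bank 0 row 10 — prev 10 → HIT
2: bank 1 row 6 — prev 9 → CONFLICT
3: bank 2 row 3 — prev None → EMPTY
4: bank 1 row 5 — prev 6 → CONFLICT
5: bank 2 row 0 — prev 3 → CONFLICT
6: bank 0 row 10 — prev 10 → HIT
7: bank 2 row 0 — prev 0 → HIT
8: bank 2 row 0 — prev 0 → HIT
9: bank 2 row 5 — prev 0 → CONFLICT
10: bank 3 row 2 — prev 2 → HIT
11: bank 3 row 5 — prev 2 → CONFLICT
12: bank 0 row 10 — prev 10 → HIT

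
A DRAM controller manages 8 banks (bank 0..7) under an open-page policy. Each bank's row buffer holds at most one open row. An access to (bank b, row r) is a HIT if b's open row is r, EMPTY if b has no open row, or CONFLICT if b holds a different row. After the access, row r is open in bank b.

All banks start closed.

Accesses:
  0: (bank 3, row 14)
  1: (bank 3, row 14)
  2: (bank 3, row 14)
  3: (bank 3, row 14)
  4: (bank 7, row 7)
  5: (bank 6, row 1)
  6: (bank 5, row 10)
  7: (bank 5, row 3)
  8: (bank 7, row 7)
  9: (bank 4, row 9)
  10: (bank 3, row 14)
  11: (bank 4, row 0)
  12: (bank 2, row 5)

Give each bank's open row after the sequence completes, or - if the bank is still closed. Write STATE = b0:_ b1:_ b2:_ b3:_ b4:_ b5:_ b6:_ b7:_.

  [0] b3 r14: no row ⇒ E
  [1] b3 r14: had r14 ⇒ H
  [2] b3 r14: had r14 ⇒ H
  [3] b3 r14: had r14 ⇒ H
  [4] b7 r7: no row ⇒ E
  [5] b6 r1: no row ⇒ E
  [6] b5 r10: no row ⇒ E
  [7] b5 r3: had r10 ⇒ C
  [8] b7 r7: had r7 ⇒ H
  [9] b4 r9: no row ⇒ E
  [10] b3 r14: had r14 ⇒ H
  [11] b4 r0: had r9 ⇒ C
  [12] b2 r5: no row ⇒ E

STATE = b0:- b1:- b2:5 b3:14 b4:0 b5:3 b6:1 b7:7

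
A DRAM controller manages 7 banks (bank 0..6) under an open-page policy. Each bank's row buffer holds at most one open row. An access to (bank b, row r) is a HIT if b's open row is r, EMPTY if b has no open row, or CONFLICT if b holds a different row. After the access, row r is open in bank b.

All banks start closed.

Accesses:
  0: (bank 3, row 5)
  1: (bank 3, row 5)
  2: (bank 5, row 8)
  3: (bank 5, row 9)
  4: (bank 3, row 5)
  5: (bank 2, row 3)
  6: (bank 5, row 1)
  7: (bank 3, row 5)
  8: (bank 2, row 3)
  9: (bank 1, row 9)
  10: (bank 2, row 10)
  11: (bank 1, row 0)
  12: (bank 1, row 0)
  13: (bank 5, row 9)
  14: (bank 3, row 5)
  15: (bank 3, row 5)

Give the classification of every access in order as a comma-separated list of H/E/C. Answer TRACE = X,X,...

  [0] b3 r5: no row ⇒ E
  [1] b3 r5: had r5 ⇒ H
  [2] b5 r8: no row ⇒ E
  [3] b5 r9: had r8 ⇒ C
  [4] b3 r5: had r5 ⇒ H
  [5] b2 r3: no row ⇒ E
  [6] b5 r1: had r9 ⇒ C
  [7] b3 r5: had r5 ⇒ H
  [8] b2 r3: had r3 ⇒ H
  [9] b1 r9: no row ⇒ E
  [10] b2 r10: had r3 ⇒ C
  [11] b1 r0: had r9 ⇒ C
  [12] b1 r0: had r0 ⇒ H
  [13] b5 r9: had r1 ⇒ C
  [14] b3 r5: had r5 ⇒ H
  [15] b3 r5: had r5 ⇒ H

TRACE = E,H,E,C,H,E,C,H,H,E,C,C,H,C,H,H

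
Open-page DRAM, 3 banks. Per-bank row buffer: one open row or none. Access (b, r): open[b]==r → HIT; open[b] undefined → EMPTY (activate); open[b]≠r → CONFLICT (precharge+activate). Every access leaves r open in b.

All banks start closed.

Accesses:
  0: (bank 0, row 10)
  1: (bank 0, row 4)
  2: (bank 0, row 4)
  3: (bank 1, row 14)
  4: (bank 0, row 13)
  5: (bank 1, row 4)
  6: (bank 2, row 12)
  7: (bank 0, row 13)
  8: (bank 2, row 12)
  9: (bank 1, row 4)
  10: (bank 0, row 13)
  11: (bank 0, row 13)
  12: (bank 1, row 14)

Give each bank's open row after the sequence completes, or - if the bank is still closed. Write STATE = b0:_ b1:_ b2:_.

STATE = b0:13 b1:14 b2:12

step 0: bank0 None->10 [EMPTY]
step 1: bank0 10->4 [CONFLICT]
step 2: bank0 4->4 [HIT]
step 3: bank1 None->14 [EMPTY]
step 4: bank0 4->13 [CONFLICT]
step 5: bank1 14->4 [CONFLICT]
step 6: bank2 None->12 [EMPTY]
step 7: bank0 13->13 [HIT]
step 8: bank2 12->12 [HIT]
step 9: bank1 4->4 [HIT]
step 10: bank0 13->13 [HIT]
step 11: bank0 13->13 [HIT]
step 12: bank1 4->14 [CONFLICT]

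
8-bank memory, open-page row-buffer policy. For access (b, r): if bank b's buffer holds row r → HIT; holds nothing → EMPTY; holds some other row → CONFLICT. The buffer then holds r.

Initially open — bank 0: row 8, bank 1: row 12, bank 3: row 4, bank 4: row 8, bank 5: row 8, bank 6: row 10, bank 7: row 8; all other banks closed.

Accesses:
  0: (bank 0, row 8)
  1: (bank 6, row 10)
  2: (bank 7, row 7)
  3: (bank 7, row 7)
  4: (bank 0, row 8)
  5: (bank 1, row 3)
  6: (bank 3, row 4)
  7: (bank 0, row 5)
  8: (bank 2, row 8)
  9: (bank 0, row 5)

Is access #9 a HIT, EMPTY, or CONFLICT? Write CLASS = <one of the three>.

CLASS = HIT

#0 (0,8) H  (was 8)
#1 (6,10) H  (was 10)
#2 (7,7) C  (was 8)
#3 (7,7) H  (was 7)
#4 (0,8) H  (was 8)
#5 (1,3) C  (was 12)
#6 (3,4) H  (was 4)
#7 (0,5) C  (was 8)
#8 (2,8) E
#9 (0,5) H  (was 5)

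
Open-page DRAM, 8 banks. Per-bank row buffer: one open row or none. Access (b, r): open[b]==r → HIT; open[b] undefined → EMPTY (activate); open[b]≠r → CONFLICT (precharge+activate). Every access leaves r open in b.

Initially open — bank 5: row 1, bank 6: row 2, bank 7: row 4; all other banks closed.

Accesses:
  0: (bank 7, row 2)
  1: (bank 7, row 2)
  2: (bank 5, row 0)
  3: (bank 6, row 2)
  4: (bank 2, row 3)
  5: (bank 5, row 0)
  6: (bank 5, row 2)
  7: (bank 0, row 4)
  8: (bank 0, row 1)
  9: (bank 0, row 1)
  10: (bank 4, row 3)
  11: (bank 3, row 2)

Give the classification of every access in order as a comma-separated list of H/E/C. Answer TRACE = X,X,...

  [0] b7 r2: had r4 ⇒ C
  [1] b7 r2: had r2 ⇒ H
  [2] b5 r0: had r1 ⇒ C
  [3] b6 r2: had r2 ⇒ H
  [4] b2 r3: no row ⇒ E
  [5] b5 r0: had r0 ⇒ H
  [6] b5 r2: had r0 ⇒ C
  [7] b0 r4: no row ⇒ E
  [8] b0 r1: had r4 ⇒ C
  [9] b0 r1: had r1 ⇒ H
  [10] b4 r3: no row ⇒ E
  [11] b3 r2: no row ⇒ E

TRACE = C,H,C,H,E,H,C,E,C,H,E,E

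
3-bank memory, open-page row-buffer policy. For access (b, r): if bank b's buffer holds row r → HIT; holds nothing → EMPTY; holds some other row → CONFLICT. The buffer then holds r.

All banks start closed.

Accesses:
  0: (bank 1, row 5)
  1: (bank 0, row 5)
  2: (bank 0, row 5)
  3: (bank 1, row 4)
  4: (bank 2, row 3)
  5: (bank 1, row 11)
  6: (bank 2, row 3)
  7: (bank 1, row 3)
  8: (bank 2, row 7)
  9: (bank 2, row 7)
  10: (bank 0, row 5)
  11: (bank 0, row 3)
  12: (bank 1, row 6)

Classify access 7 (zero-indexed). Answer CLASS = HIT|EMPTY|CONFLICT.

CLASS = CONFLICT

  [0] b1 r5: no row ⇒ E
  [1] b0 r5: no row ⇒ E
  [2] b0 r5: had r5 ⇒ H
  [3] b1 r4: had r5 ⇒ C
  [4] b2 r3: no row ⇒ E
  [5] b1 r11: had r4 ⇒ C
  [6] b2 r3: had r3 ⇒ H
  [7] b1 r3: had r11 ⇒ C
  [8] b2 r7: had r3 ⇒ C
  [9] b2 r7: had r7 ⇒ H
  [10] b0 r5: had r5 ⇒ H
  [11] b0 r3: had r5 ⇒ C
  [12] b1 r6: had r3 ⇒ C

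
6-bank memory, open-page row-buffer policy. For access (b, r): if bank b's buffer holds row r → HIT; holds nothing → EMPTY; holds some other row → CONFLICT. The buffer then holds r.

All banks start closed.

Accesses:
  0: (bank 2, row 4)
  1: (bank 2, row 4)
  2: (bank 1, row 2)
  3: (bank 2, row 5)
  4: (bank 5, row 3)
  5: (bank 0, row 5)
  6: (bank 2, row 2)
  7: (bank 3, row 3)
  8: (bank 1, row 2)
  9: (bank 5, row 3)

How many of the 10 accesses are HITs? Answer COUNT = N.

COUNT = 3

  [0] b2 r4: no row ⇒ E
  [1] b2 r4: had r4 ⇒ H
  [2] b1 r2: no row ⇒ E
  [3] b2 r5: had r4 ⇒ C
  [4] b5 r3: no row ⇒ E
  [5] b0 r5: no row ⇒ E
  [6] b2 r2: had r5 ⇒ C
  [7] b3 r3: no row ⇒ E
  [8] b1 r2: had r2 ⇒ H
  [9] b5 r3: had r3 ⇒ H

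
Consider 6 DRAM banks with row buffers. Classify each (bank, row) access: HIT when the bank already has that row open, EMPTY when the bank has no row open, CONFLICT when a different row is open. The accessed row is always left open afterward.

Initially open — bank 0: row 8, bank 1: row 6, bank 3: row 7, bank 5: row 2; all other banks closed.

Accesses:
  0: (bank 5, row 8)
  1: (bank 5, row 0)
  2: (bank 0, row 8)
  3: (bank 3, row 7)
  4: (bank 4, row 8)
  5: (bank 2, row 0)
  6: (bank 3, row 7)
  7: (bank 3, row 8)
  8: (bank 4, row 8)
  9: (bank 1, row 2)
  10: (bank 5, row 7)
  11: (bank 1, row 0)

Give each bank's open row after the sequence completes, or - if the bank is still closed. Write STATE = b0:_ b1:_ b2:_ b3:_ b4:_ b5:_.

STATE = b0:8 b1:0 b2:0 b3:8 b4:8 b5:7

#0 (5,8) C  (was 2)
#1 (5,0) C  (was 8)
#2 (0,8) H  (was 8)
#3 (3,7) H  (was 7)
#4 (4,8) E
#5 (2,0) E
#6 (3,7) H  (was 7)
#7 (3,8) C  (was 7)
#8 (4,8) H  (was 8)
#9 (1,2) C  (was 6)
#10 (5,7) C  (was 0)
#11 (1,0) C  (was 2)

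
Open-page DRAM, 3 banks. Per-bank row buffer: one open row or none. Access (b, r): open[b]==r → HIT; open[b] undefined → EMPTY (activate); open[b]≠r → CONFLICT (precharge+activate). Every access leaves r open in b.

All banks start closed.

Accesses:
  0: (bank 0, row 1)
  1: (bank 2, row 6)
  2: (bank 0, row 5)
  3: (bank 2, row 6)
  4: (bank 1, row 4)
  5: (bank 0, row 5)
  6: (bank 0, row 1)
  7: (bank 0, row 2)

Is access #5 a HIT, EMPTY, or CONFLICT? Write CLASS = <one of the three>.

CLASS = HIT

0: bank 0 row 1 — prev None → EMPTY
1: bank 2 row 6 — prev None → EMPTY
2: bank 0 row 5 — prev 1 → CONFLICT
3: bank 2 row 6 — prev 6 → HIT
4: bank 1 row 4 — prev None → EMPTY
5: bank 0 row 5 — prev 5 → HIT
6: bank 0 row 1 — prev 5 → CONFLICT
7: bank 0 row 2 — prev 1 → CONFLICT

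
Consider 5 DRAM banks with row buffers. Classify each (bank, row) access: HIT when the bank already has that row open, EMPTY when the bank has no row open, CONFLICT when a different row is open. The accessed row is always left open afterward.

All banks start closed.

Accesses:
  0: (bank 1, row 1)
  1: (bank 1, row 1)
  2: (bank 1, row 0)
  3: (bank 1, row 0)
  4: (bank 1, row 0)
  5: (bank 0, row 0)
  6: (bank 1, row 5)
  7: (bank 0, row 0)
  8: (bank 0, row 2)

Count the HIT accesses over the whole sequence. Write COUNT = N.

COUNT = 4

  [0] b1 r1: no row ⇒ E
  [1] b1 r1: had r1 ⇒ H
  [2] b1 r0: had r1 ⇒ C
  [3] b1 r0: had r0 ⇒ H
  [4] b1 r0: had r0 ⇒ H
  [5] b0 r0: no row ⇒ E
  [6] b1 r5: had r0 ⇒ C
  [7] b0 r0: had r0 ⇒ H
  [8] b0 r2: had r0 ⇒ C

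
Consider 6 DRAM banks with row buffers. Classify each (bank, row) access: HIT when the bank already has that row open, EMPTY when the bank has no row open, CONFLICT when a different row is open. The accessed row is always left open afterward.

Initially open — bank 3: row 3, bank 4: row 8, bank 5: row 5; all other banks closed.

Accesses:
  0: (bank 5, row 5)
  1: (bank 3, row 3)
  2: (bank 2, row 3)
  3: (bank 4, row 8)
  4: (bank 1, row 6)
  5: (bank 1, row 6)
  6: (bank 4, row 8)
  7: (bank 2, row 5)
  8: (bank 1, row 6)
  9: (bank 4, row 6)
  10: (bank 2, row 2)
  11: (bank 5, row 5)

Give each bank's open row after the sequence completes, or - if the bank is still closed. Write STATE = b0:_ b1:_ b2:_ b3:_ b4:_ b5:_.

#0 (5,5) H  (was 5)
#1 (3,3) H  (was 3)
#2 (2,3) E
#3 (4,8) H  (was 8)
#4 (1,6) E
#5 (1,6) H  (was 6)
#6 (4,8) H  (was 8)
#7 (2,5) C  (was 3)
#8 (1,6) H  (was 6)
#9 (4,6) C  (was 8)
#10 (2,2) C  (was 5)
#11 (5,5) H  (was 5)

STATE = b0:- b1:6 b2:2 b3:3 b4:6 b5:5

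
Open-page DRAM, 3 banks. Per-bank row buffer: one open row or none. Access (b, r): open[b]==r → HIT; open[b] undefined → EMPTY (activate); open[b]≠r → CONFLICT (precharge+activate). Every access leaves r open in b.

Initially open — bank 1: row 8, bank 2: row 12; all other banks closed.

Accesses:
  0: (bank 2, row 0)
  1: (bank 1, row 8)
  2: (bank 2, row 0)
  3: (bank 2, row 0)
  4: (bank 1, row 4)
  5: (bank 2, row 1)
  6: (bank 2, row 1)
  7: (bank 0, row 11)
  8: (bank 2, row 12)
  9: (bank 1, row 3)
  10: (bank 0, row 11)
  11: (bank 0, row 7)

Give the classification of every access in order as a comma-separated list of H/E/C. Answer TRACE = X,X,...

0: bank 2 row 0 — prev 12 → CONFLICT
1: bank 1 row 8 — prev 8 → HIT
2: bank 2 row 0 — prev 0 → HIT
3: bank 2 row 0 — prev 0 → HIT
4: bank 1 row 4 — prev 8 → CONFLICT
5: bank 2 row 1 — prev 0 → CONFLICT
6: bank 2 row 1 — prev 1 → HIT
7: bank 0 row 11 — prev None → EMPTY
8: bank 2 row 12 — prev 1 → CONFLICT
9: bank 1 row 3 — prev 4 → CONFLICT
10: bank 0 row 11 — prev 11 → HIT
11: bank 0 row 7 — prev 11 → CONFLICT

TRACE = C,H,H,H,C,C,H,E,C,C,H,C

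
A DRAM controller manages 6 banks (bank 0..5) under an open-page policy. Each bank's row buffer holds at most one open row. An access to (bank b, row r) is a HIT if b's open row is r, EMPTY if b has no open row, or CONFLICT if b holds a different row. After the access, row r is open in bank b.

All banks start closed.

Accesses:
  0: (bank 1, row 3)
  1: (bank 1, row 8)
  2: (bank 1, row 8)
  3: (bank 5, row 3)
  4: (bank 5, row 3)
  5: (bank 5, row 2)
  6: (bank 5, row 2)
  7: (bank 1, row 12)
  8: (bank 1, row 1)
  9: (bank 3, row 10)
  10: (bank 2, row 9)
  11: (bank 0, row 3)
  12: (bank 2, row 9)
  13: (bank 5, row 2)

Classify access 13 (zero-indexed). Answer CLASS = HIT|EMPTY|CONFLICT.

0: bank 1 row 3 — prev None → EMPTY
1: bank 1 row 8 — prev 3 → CONFLICT
2: bank 1 row 8 — prev 8 → HIT
3: bank 5 row 3 — prev None → EMPTY
4: bank 5 row 3 — prev 3 → HIT
5: bank 5 row 2 — prev 3 → CONFLICT
6: bank 5 row 2 — prev 2 → HIT
7: bank 1 row 12 — prev 8 → CONFLICT
8: bank 1 row 1 — prev 12 → CONFLICT
9: bank 3 row 10 — prev None → EMPTY
10: bank 2 row 9 — prev None → EMPTY
11: bank 0 row 3 — prev None → EMPTY
12: bank 2 row 9 — prev 9 → HIT
13: bank 5 row 2 — prev 2 → HIT

CLASS = HIT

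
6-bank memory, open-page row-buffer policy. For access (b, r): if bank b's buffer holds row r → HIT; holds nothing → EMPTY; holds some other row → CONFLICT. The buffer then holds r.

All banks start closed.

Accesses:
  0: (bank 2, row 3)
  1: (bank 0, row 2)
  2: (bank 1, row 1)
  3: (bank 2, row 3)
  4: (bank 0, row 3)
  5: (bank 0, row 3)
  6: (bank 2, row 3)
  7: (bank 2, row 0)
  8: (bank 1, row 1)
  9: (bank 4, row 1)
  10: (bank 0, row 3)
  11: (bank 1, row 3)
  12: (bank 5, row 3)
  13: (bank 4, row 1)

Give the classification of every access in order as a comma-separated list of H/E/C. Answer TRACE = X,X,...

step 0: bank2 None->3 [EMPTY]
step 1: bank0 None->2 [EMPTY]
step 2: bank1 None->1 [EMPTY]
step 3: bank2 3->3 [HIT]
step 4: bank0 2->3 [CONFLICT]
step 5: bank0 3->3 [HIT]
step 6: bank2 3->3 [HIT]
step 7: bank2 3->0 [CONFLICT]
step 8: bank1 1->1 [HIT]
step 9: bank4 None->1 [EMPTY]
step 10: bank0 3->3 [HIT]
step 11: bank1 1->3 [CONFLICT]
step 12: bank5 None->3 [EMPTY]
step 13: bank4 1->1 [HIT]

TRACE = E,E,E,H,C,H,H,C,H,E,H,C,E,H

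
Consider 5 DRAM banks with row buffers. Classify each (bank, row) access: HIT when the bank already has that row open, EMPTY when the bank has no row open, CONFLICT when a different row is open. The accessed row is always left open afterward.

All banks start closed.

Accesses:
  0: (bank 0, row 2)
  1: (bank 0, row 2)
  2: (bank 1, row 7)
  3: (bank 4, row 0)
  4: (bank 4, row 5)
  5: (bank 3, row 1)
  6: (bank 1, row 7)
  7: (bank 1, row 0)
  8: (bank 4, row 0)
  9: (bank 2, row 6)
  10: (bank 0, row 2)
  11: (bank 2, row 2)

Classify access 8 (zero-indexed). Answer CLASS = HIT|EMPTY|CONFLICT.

CLASS = CONFLICT

#0 (0,2) E
#1 (0,2) H  (was 2)
#2 (1,7) E
#3 (4,0) E
#4 (4,5) C  (was 0)
#5 (3,1) E
#6 (1,7) H  (was 7)
#7 (1,0) C  (was 7)
#8 (4,0) C  (was 5)
#9 (2,6) E
#10 (0,2) H  (was 2)
#11 (2,2) C  (was 6)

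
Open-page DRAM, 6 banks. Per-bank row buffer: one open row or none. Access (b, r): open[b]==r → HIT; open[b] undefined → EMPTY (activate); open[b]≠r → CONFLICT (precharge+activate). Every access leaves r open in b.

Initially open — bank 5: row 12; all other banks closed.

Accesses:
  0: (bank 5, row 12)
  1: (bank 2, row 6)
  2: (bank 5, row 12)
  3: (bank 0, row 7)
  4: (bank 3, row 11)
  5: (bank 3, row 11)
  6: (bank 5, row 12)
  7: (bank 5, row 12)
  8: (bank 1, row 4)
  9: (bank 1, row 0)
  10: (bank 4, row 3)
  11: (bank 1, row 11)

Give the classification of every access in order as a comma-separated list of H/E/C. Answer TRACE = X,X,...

0: bank 5 row 12 — prev 12 → HIT
1: bank 2 row 6 — prev None → EMPTY
2: bank 5 row 12 — prev 12 → HIT
3: bank 0 row 7 — prev None → EMPTY
4: bank 3 row 11 — prev None → EMPTY
5: bank 3 row 11 — prev 11 → HIT
6: bank 5 row 12 — prev 12 → HIT
7: bank 5 row 12 — prev 12 → HIT
8: bank 1 row 4 — prev None → EMPTY
9: bank 1 row 0 — prev 4 → CONFLICT
10: bank 4 row 3 — prev None → EMPTY
11: bank 1 row 11 — prev 0 → CONFLICT

TRACE = H,E,H,E,E,H,H,H,E,C,E,C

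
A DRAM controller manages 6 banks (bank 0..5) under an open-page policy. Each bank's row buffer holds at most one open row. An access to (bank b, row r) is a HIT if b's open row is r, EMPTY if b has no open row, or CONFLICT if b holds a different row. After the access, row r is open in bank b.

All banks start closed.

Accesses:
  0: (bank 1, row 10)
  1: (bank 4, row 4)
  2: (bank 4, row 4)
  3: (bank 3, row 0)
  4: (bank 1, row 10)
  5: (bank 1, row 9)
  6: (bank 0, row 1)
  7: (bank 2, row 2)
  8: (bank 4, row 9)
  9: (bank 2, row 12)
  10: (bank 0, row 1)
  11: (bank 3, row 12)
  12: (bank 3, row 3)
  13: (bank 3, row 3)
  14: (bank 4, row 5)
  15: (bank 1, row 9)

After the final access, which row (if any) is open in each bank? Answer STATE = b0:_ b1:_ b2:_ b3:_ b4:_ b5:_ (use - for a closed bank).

  [0] b1 r10: no row ⇒ E
  [1] b4 r4: no row ⇒ E
  [2] b4 r4: had r4 ⇒ H
  [3] b3 r0: no row ⇒ E
  [4] b1 r10: had r10 ⇒ H
  [5] b1 r9: had r10 ⇒ C
  [6] b0 r1: no row ⇒ E
  [7] b2 r2: no row ⇒ E
  [8] b4 r9: had r4 ⇒ C
  [9] b2 r12: had r2 ⇒ C
  [10] b0 r1: had r1 ⇒ H
  [11] b3 r12: had r0 ⇒ C
  [12] b3 r3: had r12 ⇒ C
  [13] b3 r3: had r3 ⇒ H
  [14] b4 r5: had r9 ⇒ C
  [15] b1 r9: had r9 ⇒ H

STATE = b0:1 b1:9 b2:12 b3:3 b4:5 b5:-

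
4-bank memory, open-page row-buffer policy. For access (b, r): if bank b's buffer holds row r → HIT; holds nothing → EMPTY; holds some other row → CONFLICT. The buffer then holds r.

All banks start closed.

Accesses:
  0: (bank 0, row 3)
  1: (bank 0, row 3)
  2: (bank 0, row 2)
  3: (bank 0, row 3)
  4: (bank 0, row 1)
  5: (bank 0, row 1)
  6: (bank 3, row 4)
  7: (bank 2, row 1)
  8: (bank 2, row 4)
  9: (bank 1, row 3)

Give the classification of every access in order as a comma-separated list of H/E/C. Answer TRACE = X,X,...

#0 (0,3) E
#1 (0,3) H  (was 3)
#2 (0,2) C  (was 3)
#3 (0,3) C  (was 2)
#4 (0,1) C  (was 3)
#5 (0,1) H  (was 1)
#6 (3,4) E
#7 (2,1) E
#8 (2,4) C  (was 1)
#9 (1,3) E

TRACE = E,H,C,C,C,H,E,E,C,E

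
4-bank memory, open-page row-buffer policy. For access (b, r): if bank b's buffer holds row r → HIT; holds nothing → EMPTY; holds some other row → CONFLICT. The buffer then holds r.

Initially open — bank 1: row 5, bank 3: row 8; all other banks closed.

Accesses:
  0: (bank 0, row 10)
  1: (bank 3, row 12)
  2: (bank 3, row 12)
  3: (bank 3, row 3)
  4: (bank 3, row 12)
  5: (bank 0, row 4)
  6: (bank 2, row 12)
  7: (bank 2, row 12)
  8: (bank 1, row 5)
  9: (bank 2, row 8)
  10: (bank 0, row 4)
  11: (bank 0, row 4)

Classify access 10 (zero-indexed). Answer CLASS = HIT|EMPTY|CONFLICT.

CLASS = HIT

#0 (0,10) E
#1 (3,12) C  (was 8)
#2 (3,12) H  (was 12)
#3 (3,3) C  (was 12)
#4 (3,12) C  (was 3)
#5 (0,4) C  (was 10)
#6 (2,12) E
#7 (2,12) H  (was 12)
#8 (1,5) H  (was 5)
#9 (2,8) C  (was 12)
#10 (0,4) H  (was 4)
#11 (0,4) H  (was 4)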